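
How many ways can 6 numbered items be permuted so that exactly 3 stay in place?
Choose the 3 fixed points C(6,3) = 20, derange the rest: !3 = Σ_{j=0}^{3} (-1)^j·3!/j! = 6 - 6 + 3 - 1 = 2. Product = 20 × 2 = 40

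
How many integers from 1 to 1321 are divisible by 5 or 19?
⌊1321/5⌋ + ⌊1321/19⌋ - ⌊1321/95⌋ = 264 + 69 - 13 = 320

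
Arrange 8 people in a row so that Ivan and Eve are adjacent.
Treat as block: (8-1)! × 2! = 5040 × 2 = 10080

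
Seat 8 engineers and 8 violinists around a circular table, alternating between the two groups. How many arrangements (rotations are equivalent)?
Fix one of the engineers: (8-1)! ways for the remaining engineers, × 8! ways for the violinists = 5040 × 40320 = 203212800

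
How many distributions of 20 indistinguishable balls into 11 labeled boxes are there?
C(20+11-1, 11-1) = C(30, 10) = 30045015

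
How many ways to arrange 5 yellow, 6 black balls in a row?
11! / (5! × 6!) = 462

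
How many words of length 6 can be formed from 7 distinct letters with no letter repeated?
P(7,6) = 7!/(7-6)! = 5040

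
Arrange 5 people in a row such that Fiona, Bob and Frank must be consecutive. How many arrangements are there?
Treat the 3 as one block: (5-3+1)! × 3! = 6 × 6 = 36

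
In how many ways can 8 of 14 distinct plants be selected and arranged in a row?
P(14,8) = 14!/(14-8)! = 121080960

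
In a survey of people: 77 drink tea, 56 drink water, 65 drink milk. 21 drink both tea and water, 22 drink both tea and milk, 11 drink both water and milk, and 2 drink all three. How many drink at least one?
|A∪B∪C| = 77+56+65-21-22-11+2 = 146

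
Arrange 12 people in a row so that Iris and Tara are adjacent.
Treat as block: (12-1)! × 2! = 39916800 × 2 = 79833600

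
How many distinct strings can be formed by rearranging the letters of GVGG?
4! / (1! × 3!) = 4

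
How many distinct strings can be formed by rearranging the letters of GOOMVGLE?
8! / (1! × 2! × 1! × 1! × 1! × 2!) = 10080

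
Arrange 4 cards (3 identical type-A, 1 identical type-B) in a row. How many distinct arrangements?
4! / (3! × 1!) = 4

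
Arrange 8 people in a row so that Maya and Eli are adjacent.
Treat as block: (8-1)! × 2! = 5040 × 2 = 10080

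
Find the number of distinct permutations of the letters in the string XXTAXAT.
7! / (2! × 3! × 2!) = 210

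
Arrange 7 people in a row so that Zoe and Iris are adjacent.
Treat as block: (7-1)! × 2! = 720 × 2 = 1440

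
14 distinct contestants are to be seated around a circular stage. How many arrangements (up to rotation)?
Circular: fix one position, arrange the rest. (14-1)! = 6227020800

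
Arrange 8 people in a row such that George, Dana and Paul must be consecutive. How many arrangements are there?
Treat the 3 as one block: (8-3+1)! × 3! = 720 × 6 = 4320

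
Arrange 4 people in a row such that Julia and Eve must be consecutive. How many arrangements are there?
Treat the 2 as one block: (4-2+1)! × 2! = 6 × 2 = 12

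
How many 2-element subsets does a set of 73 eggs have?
C(73,2) = 73!/(2!×71!) = 2628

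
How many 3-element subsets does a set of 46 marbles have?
C(46,3) = 46!/(3!×43!) = 15180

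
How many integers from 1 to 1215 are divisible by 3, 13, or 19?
⌊1215/3⌋+⌊1215/13⌋+⌊1215/19⌋ - ⌊1215/39⌋-⌊1215/57⌋-⌊1215/247⌋ + ⌊1215/741⌋ = 405+93+63 - 31-21-4 + 1 = 506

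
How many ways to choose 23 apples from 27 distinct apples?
C(27,23) = 27!/(23!×4!) = 17550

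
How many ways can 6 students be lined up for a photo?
6! = 720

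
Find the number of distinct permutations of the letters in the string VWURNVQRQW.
10! / (2! × 2! × 1! × 2! × 2! × 1!) = 226800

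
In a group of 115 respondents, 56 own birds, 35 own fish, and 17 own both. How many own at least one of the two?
|A∪B| = |A| + |B| - |A∩B| = 56 + 35 - 17 = 74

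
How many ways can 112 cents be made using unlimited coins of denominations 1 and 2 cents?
Coefficient of x^112 in 1/(1-x^1) · 1/(1-x^2). Use j coins of 2 for j = 0..⌊112/2⌋ = 56, the rest in 1s: 56 + 1 = 57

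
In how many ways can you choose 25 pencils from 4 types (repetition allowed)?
C(25+4-1, 4-1) = C(28, 3) = 3276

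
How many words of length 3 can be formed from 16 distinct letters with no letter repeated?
P(16,3) = 16!/(16-3)! = 3360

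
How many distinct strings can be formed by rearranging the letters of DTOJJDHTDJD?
11! / (3! × 4! × 1! × 1! × 2!) = 138600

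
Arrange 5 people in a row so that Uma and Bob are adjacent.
Treat as block: (5-1)! × 2! = 24 × 2 = 48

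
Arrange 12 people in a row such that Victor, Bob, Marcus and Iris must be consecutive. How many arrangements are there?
Treat the 4 as one block: (12-4+1)! × 4! = 362880 × 24 = 8709120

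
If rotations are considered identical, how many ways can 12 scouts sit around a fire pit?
Circular: fix one position, arrange the rest. (12-1)! = 39916800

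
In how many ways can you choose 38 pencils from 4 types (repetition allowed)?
C(38+4-1, 4-1) = C(41, 3) = 10660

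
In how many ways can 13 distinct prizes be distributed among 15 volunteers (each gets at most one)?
P(15,13) = 15!/(15-13)! = 653837184000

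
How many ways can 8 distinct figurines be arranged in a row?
8! = 40320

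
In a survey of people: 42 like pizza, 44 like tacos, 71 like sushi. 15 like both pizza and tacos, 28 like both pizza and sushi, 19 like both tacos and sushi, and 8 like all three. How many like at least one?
|A∪B∪C| = 42+44+71-15-28-19+8 = 103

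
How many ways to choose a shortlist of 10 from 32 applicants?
C(32,10) = 32!/(10!×22!) = 64512240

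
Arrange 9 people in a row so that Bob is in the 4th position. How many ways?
Fix one position: (9-1)! = 40320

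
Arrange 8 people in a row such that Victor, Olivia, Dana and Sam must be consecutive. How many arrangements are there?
Treat the 4 as one block: (8-4+1)! × 4! = 120 × 24 = 2880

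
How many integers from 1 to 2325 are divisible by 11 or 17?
⌊2325/11⌋ + ⌊2325/17⌋ - ⌊2325/187⌋ = 211 + 136 - 12 = 335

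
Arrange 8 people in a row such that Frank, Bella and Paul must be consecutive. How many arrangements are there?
Treat the 3 as one block: (8-3+1)! × 3! = 720 × 6 = 4320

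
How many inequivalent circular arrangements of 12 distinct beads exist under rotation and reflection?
(12-1)!/2 = 39916800/2 = 19958400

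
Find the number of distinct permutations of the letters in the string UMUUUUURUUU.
11! / (1! × 1! × 9!) = 110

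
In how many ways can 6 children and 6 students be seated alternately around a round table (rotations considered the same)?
Fix one of the children: (6-1)! ways for the remaining children, × 6! ways for the students = 120 × 720 = 86400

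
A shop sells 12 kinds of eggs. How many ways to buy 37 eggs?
C(37+12-1, 12-1) = C(48, 11) = 22595200368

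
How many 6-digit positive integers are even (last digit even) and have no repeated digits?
Last∈{0,2,4,6,8}. Last=0: 15120. Last nonzero: 4×8×P(8,4) = 53760. Total = 68880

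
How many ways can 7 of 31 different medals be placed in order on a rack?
P(31,7) = 31!/(31-7)! = 13253058000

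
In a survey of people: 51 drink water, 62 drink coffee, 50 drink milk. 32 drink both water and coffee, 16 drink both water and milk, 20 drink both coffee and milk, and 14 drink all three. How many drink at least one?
|A∪B∪C| = 51+62+50-32-16-20+14 = 109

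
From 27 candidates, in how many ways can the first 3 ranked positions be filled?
P(27,3) = 27!/(27-3)! = 17550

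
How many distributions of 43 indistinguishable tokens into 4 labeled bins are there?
C(43+4-1, 4-1) = C(46, 3) = 15180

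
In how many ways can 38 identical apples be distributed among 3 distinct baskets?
C(38+3-1, 3-1) = C(40, 2) = 780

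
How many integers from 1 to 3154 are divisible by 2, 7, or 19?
⌊3154/2⌋+⌊3154/7⌋+⌊3154/19⌋ - ⌊3154/14⌋-⌊3154/38⌋-⌊3154/133⌋ + ⌊3154/266⌋ = 1577+450+166 - 225-83-23 + 11 = 1873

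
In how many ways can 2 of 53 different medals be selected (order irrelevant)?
C(53,2) = 53!/(2!×51!) = 1378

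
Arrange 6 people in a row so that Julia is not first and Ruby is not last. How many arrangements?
By inclusion-exclusion: 6! - 2×(6-1)! + (6-2)! = 720 - 240 + 24 = 504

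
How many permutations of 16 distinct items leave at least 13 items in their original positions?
Exactly j fixed points: C(16,j)·!(16-j); sum over j ≥ 13 (derangement numbers via !m = (m-1)·(!(m-1) + !(m-2)): !0..!3 = 1, 0, 1, 2). Σ_{j=13}^{16} C(16,j)·!(16-j) = C(16,13)·!3 + C(16,14)·!2 + C(16,15)·!1 + C(16,16)·!0 = 560·2 + 120·1 + 16·0 + 1·1 = 1241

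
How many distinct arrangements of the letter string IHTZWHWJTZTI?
12! / (3! × 1! × 2! × 2! × 2! × 2!) = 4989600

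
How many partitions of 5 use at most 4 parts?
By conjugation, equals partitions of 5 into parts ≤ 4. Let r_j(i) = number of partitions of i into parts ≤ j, for i = 0..5. r_1(i) = 1 for all i; r_j(i) = r_{j-1}(i) + r_j(i-j). Rows j = 2..4: ≤2: 1 1 2 2 3 3; ≤3: 1 1 2 3 4 5; ≤4: 1 1 2 3 5 6. r_4(5) = 6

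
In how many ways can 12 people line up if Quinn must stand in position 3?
Fix one position: (12-1)! = 39916800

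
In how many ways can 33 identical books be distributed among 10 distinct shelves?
C(33+10-1, 10-1) = C(42, 9) = 445891810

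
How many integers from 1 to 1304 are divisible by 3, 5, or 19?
⌊1304/3⌋+⌊1304/5⌋+⌊1304/19⌋ - ⌊1304/15⌋-⌊1304/57⌋-⌊1304/95⌋ + ⌊1304/285⌋ = 434+260+68 - 86-22-13 + 4 = 645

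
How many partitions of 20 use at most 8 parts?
By conjugation, equals partitions of 20 into parts ≤ 8. Let r_j(i) = number of partitions of i into parts ≤ j, for i = 0..20. r_1(i) = 1 for all i; r_j(i) = r_{j-1}(i) + r_j(i-j). Rows j = 2..8: ≤2: 1 1 2 2 3 3 4 4 5 5 6 6 7 7 8 8 9 9 10 10 11; ≤3: 1 1 2 3 4 5 7 8 10 12 14 16 19 21 24 27 30 33 37 40 44; ≤4: 1 1 2 3 5 6 9 11 15 18 23 27 34 39 47 54 64 72 84 94 108; ≤5: 1 1 2 3 5 7 10 13 18 23 30 37 47 57 70 84 101 119 141 164 192; ≤6: 1 1 2 3 5 7 11 14 20 26 35 44 58 71 90 110 136 163 199 235 282; ≤7: 1 1 2 3 5 7 11 15 21 28 38 49 65 82 105 131 164 201 248 300 364; ≤8: 1 1 2 3 5 7 11 15 22 29 40 52 70 89 116 146 186 230 288 352 434. r_8(20) = 434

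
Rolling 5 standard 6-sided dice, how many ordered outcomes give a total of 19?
Coefficient of x^19 in (x + x² + ... + x^6)^5. By inclusion-exclusion on dice exceeding 6: Σ_j (-1)^j C(5,j)·C(19-1-6j, 4) = C(5,0)·C(18,4) - C(5,1)·C(12,4) + C(5,2)·C(6,4) = 1·3060 - 5·495 + 10·15 = 735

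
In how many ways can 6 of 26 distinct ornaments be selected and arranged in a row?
P(26,6) = 26!/(26-6)! = 165765600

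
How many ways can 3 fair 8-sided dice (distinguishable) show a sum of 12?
Coefficient of x^12 in (x + x² + ... + x^8)^3. By inclusion-exclusion on dice exceeding 8: Σ_j (-1)^j C(3,j)·C(12-1-8j, 2) = C(3,0)·C(11,2) - C(3,1)·C(3,2) = 1·55 - 3·3 = 46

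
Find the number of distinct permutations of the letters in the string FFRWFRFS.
8! / (4! × 1! × 2! × 1!) = 840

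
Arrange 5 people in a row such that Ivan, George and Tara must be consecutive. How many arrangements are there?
Treat the 3 as one block: (5-3+1)! × 3! = 6 × 6 = 36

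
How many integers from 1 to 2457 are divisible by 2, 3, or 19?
⌊2457/2⌋+⌊2457/3⌋+⌊2457/19⌋ - ⌊2457/6⌋-⌊2457/38⌋-⌊2457/57⌋ + ⌊2457/114⌋ = 1228+819+129 - 409-64-43 + 21 = 1681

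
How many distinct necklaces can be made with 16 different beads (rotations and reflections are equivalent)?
(16-1)!/2 = 1307674368000/2 = 653837184000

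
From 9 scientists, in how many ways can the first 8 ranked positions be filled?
P(9,8) = 9!/(9-8)! = 362880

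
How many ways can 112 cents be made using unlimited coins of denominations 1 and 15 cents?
Coefficient of x^112 in 1/(1-x^1) · 1/(1-x^15). Use j coins of 15 for j = 0..⌊112/15⌋ = 7, the rest in 1s: 7 + 1 = 8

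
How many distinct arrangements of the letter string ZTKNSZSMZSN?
11! / (1! × 1! × 3! × 3! × 2! × 1!) = 554400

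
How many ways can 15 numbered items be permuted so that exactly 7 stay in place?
Choose the 7 fixed points C(15,7) = 6435, derange the rest: !8 = Σ_{j=0}^{8} (-1)^j·8!/j! = 40320 - 40320 + 20160 - 6720 + 1680 - 336 + 56 - 8 + 1 = 14833. Product = 6435 × 14833 = 95450355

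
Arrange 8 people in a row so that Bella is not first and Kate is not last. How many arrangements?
By inclusion-exclusion: 8! - 2×(8-1)! + (8-2)! = 40320 - 10080 + 720 = 30960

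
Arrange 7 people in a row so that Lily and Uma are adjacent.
Treat as block: (7-1)! × 2! = 720 × 2 = 1440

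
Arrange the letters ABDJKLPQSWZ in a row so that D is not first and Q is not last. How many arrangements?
By inclusion-exclusion: 11! - 2×(11-1)! + (11-2)! = 39916800 - 7257600 + 362880 = 33022080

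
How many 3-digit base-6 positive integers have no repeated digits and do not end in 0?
Last digit: 5 nonzero choices. First digit: 4 (nonzero, ≠last). Middle 1: P(4,1) = 4. Total = 80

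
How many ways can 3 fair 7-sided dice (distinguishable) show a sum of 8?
Coefficient of x^8 in (x + x² + ... + x^7)^3. By inclusion-exclusion on dice exceeding 7: Σ_j (-1)^j C(3,j)·C(8-1-7j, 2) = C(3,0)·C(7,2) = 1·21 = 21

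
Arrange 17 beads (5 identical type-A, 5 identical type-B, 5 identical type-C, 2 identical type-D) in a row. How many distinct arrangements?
17! / (5! × 5! × 5! × 2!) = 102918816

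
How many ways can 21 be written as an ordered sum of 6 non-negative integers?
C(21+6-1, 6-1) = C(26, 5) = 65780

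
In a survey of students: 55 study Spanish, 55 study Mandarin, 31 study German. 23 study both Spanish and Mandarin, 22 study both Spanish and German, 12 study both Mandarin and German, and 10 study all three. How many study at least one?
|A∪B∪C| = 55+55+31-23-22-12+10 = 94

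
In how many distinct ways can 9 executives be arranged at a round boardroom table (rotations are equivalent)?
Circular: fix one position, arrange the rest. (9-1)! = 40320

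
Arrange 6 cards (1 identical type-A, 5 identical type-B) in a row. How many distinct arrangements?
6! / (1! × 5!) = 6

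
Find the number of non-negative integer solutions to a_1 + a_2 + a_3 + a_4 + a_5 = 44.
C(44+5-1, 5-1) = C(48, 4) = 194580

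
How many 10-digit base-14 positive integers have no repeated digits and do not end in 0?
Last digit: 13 nonzero choices. First digit: 12 (nonzero, ≠last). Middle 8: P(12,8) = 19958400. Total = 3113510400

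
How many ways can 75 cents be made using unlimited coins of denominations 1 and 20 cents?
Coefficient of x^75 in 1/(1-x^1) · 1/(1-x^20). Use j coins of 20 for j = 0..⌊75/20⌋ = 3, the rest in 1s: 3 + 1 = 4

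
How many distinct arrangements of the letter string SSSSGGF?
7! / (4! × 2! × 1!) = 105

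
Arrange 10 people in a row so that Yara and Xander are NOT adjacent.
Total - adjacent = 10! - (10-1)!×2 = 3628800 - 725760 = 2903040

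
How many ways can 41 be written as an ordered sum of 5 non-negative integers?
C(41+5-1, 5-1) = C(45, 4) = 148995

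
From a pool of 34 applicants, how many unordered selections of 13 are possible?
C(34,13) = 34!/(13!×21!) = 927983760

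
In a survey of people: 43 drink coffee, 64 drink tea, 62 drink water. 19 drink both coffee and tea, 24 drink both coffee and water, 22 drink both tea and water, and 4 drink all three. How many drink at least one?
|A∪B∪C| = 43+64+62-19-24-22+4 = 108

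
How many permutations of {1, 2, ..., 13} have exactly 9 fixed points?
Choose the 9 fixed points C(13,9) = 715, derange the rest: !4 = Σ_{j=0}^{4} (-1)^j·4!/j! = 24 - 24 + 12 - 4 + 1 = 9. Product = 715 × 9 = 6435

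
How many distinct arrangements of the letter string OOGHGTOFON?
10! / (4! × 2! × 1! × 1! × 1! × 1!) = 75600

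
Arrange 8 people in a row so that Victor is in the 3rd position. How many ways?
Fix one position: (8-1)! = 5040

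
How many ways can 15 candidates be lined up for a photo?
15! = 1307674368000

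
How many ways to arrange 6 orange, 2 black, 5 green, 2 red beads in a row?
15! / (6! × 2! × 5! × 2!) = 3783780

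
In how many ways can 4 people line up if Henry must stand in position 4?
Fix one position: (4-1)! = 6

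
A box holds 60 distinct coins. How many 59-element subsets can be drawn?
C(60,59) = 60!/(59!×1!) = 60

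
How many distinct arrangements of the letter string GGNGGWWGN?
9! / (2! × 2! × 5!) = 756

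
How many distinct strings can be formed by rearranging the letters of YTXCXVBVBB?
10! / (2! × 3! × 1! × 1! × 1! × 2!) = 151200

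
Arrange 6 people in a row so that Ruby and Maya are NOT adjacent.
Total - adjacent = 6! - (6-1)!×2 = 720 - 240 = 480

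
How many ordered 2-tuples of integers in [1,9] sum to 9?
Coefficient of x^9 in (x + x² + ... + x^9)^2. By inclusion-exclusion on dice exceeding 9: Σ_j (-1)^j C(2,j)·C(9-1-9j, 1) = C(2,0)·C(8,1) = 1·8 = 8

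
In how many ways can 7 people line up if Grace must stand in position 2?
Fix one position: (7-1)! = 720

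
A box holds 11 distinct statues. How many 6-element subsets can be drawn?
C(11,6) = 11!/(6!×5!) = 462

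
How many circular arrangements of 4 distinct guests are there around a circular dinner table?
Circular: fix one position, arrange the rest. (4-1)! = 6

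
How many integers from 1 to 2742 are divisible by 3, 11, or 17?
⌊2742/3⌋+⌊2742/11⌋+⌊2742/17⌋ - ⌊2742/33⌋-⌊2742/51⌋-⌊2742/187⌋ + ⌊2742/561⌋ = 914+249+161 - 83-53-14 + 4 = 1178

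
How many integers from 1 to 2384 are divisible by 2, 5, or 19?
⌊2384/2⌋+⌊2384/5⌋+⌊2384/19⌋ - ⌊2384/10⌋-⌊2384/38⌋-⌊2384/95⌋ + ⌊2384/190⌋ = 1192+476+125 - 238-62-25 + 12 = 1480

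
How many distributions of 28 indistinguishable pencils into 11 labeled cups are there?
C(28+11-1, 11-1) = C(38, 10) = 472733756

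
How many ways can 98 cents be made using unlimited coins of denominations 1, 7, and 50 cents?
Coefficient of x^98 in 1/(1-x^1) · 1/(1-x^7) · 1/(1-x^50). Case on j = number of 50-cent coins (j = 0..1); remainder r = 98 - 50j is made from {1,7} in ⌊r/7⌋+1 ways. r = 98, 48 → 15 + 7 = 22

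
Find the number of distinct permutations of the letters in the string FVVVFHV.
7! / (1! × 2! × 4!) = 105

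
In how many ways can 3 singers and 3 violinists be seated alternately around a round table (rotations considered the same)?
Fix one of the singers: (3-1)! ways for the remaining singers, × 3! ways for the violinists = 2 × 6 = 12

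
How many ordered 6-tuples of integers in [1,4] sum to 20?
Coefficient of x^20 in (x + x² + ... + x^4)^6. By inclusion-exclusion on dice exceeding 4: Σ_j (-1)^j C(6,j)·C(20-1-4j, 5) = C(6,0)·C(19,5) - C(6,1)·C(15,5) + C(6,2)·C(11,5) - C(6,3)·C(7,5) = 1·11628 - 6·3003 + 15·462 - 20·21 = 120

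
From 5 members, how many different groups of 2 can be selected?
C(5,2) = 5!/(2!×3!) = 10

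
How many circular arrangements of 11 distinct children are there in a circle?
Circular: fix one position, arrange the rest. (11-1)! = 3628800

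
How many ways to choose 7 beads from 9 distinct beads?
C(9,7) = 9!/(7!×2!) = 36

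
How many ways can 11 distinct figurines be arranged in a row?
11! = 39916800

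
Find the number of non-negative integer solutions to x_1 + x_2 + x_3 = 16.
C(16+3-1, 3-1) = C(18, 2) = 153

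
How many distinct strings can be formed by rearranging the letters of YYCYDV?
6! / (1! × 3! × 1! × 1!) = 120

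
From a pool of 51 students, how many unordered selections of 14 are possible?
C(51,14) = 51!/(14!×37!) = 1292706174900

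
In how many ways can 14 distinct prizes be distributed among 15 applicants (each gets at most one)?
P(15,14) = 15!/(15-14)! = 1307674368000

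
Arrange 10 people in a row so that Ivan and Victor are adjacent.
Treat as block: (10-1)! × 2! = 362880 × 2 = 725760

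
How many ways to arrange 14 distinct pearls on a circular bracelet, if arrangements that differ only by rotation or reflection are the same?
(14-1)!/2 = 6227020800/2 = 3113510400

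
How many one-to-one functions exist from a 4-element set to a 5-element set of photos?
P(5,4) = 5!/(5-4)! = 120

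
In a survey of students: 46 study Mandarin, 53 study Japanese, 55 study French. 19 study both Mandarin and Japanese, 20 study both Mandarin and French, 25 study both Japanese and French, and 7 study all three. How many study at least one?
|A∪B∪C| = 46+53+55-19-20-25+7 = 97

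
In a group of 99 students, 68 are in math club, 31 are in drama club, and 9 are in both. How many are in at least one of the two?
|A∪B| = |A| + |B| - |A∩B| = 68 + 31 - 9 = 90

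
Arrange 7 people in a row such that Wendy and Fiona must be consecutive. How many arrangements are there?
Treat the 2 as one block: (7-2+1)! × 2! = 720 × 2 = 1440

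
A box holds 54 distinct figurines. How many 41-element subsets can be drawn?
C(54,41) = 54!/(41!×13!) = 1108176102180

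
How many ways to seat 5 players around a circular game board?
Circular: fix one position, arrange the rest. (5-1)! = 24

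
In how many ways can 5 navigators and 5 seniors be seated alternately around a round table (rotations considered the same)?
Fix one of the navigators: (5-1)! ways for the remaining navigators, × 5! ways for the seniors = 24 × 120 = 2880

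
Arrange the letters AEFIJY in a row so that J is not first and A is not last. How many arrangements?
By inclusion-exclusion: 6! - 2×(6-1)! + (6-2)! = 720 - 240 + 24 = 504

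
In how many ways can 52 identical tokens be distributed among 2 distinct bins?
C(52+2-1, 2-1) = C(53, 1) = 53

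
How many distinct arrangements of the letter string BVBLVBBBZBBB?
12! / (2! × 8! × 1! × 1!) = 5940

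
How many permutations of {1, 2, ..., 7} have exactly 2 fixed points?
Choose the 2 fixed points C(7,2) = 21, derange the rest: !5 = Σ_{j=0}^{5} (-1)^j·5!/j! = 120 - 120 + 60 - 20 + 5 - 1 = 44. Product = 21 × 44 = 924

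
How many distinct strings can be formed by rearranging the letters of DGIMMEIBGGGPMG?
14! / (2! × 3! × 5! × 1! × 1! × 1! × 1!) = 60540480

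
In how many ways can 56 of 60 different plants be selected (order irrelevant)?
C(60,56) = 60!/(56!×4!) = 487635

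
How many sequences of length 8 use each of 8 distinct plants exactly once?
8! = 40320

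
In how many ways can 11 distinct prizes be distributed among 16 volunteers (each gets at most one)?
P(16,11) = 16!/(16-11)! = 174356582400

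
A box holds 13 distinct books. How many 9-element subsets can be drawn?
C(13,9) = 13!/(9!×4!) = 715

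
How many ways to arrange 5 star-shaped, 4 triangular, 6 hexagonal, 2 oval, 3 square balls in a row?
20! / (5! × 4! × 6! × 2! × 3!) = 97772875200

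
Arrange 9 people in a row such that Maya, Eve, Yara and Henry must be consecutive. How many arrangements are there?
Treat the 4 as one block: (9-4+1)! × 4! = 720 × 24 = 17280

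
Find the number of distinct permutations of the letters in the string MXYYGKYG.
8! / (2! × 3! × 1! × 1! × 1!) = 3360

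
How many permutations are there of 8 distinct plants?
8! = 40320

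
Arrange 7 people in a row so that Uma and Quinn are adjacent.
Treat as block: (7-1)! × 2! = 720 × 2 = 1440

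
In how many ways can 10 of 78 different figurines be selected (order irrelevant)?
C(78,10) = 78!/(10!×68!) = 1258315963905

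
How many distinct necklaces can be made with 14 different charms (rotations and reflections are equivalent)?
(14-1)!/2 = 6227020800/2 = 3113510400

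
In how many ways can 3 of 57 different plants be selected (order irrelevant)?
C(57,3) = 57!/(3!×54!) = 29260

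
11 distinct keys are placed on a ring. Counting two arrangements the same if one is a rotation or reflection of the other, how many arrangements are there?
(11-1)!/2 = 3628800/2 = 1814400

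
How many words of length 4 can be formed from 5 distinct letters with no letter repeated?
P(5,4) = 5!/(5-4)! = 120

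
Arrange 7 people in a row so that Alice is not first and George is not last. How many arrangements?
By inclusion-exclusion: 7! - 2×(7-1)! + (7-2)! = 5040 - 1440 + 120 = 3720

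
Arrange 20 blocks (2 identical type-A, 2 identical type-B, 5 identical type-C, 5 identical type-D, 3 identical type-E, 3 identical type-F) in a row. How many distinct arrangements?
20! / (2! × 2! × 5! × 5! × 3! × 3!) = 1173274502400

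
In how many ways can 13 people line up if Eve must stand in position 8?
Fix one position: (13-1)! = 479001600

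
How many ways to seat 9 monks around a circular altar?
Circular: fix one position, arrange the rest. (9-1)! = 40320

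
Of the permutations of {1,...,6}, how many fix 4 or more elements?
Exactly j fixed points: C(6,j)·!(6-j); sum over j ≥ 4 (derangement numbers via !m = (m-1)·(!(m-1) + !(m-2)): !0..!2 = 1, 0, 1). Σ_{j=4}^{6} C(6,j)·!(6-j) = C(6,4)·!2 + C(6,5)·!1 + C(6,6)·!0 = 15·1 + 6·0 + 1·1 = 16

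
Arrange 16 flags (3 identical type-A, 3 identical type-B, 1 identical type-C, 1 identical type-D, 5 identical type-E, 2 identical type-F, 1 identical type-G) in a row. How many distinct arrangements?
16! / (3! × 3! × 1! × 1! × 5! × 2! × 1!) = 2421619200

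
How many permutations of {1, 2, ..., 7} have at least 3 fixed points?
Exactly j fixed points: C(7,j)·!(7-j); sum over j ≥ 3 (derangement numbers via !m = (m-1)·(!(m-1) + !(m-2)): !0..!4 = 1, 0, 1, 2, 9). Σ_{j=3}^{7} C(7,j)·!(7-j) = C(7,3)·!4 + C(7,4)·!3 + C(7,5)·!2 + C(7,6)·!1 + C(7,7)·!0 = 35·9 + 35·2 + 21·1 + 7·0 + 1·1 = 407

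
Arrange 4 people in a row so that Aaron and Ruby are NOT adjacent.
Total - adjacent = 4! - (4-1)!×2 = 24 - 12 = 12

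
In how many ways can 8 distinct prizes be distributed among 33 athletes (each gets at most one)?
P(33,8) = 33!/(33-8)! = 559809169920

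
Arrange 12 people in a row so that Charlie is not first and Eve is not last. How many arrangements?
By inclusion-exclusion: 12! - 2×(12-1)! + (12-2)! = 479001600 - 79833600 + 3628800 = 402796800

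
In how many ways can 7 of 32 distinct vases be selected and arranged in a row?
P(32,7) = 32!/(32-7)! = 16963914240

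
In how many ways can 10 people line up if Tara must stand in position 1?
Fix one position: (10-1)! = 362880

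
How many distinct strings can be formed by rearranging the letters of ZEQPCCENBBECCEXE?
16! / (1! × 1! × 2! × 5! × 1! × 4! × 1! × 1!) = 3632428800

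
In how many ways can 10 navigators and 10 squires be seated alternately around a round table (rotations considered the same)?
Fix one of the navigators: (10-1)! ways for the remaining navigators, × 10! ways for the squires = 362880 × 3628800 = 1316818944000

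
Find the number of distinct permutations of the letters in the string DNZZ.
4! / (2! × 1! × 1!) = 12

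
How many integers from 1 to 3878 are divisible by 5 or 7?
⌊3878/5⌋ + ⌊3878/7⌋ - ⌊3878/35⌋ = 775 + 554 - 110 = 1219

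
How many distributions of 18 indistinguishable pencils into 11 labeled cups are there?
C(18+11-1, 11-1) = C(28, 10) = 13123110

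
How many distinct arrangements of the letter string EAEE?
4! / (3! × 1!) = 4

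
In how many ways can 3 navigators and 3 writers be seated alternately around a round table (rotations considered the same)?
Fix one of the navigators: (3-1)! ways for the remaining navigators, × 3! ways for the writers = 2 × 6 = 12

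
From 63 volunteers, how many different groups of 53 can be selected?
C(63,53) = 63!/(53!×10!) = 127805525001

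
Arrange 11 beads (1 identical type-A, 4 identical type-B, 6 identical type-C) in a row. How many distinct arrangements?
11! / (1! × 4! × 6!) = 2310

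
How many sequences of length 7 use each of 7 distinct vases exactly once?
7! = 5040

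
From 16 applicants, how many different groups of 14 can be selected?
C(16,14) = 16!/(14!×2!) = 120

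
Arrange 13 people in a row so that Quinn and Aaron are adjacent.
Treat as block: (13-1)! × 2! = 479001600 × 2 = 958003200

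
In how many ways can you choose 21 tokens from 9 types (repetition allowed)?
C(21+9-1, 9-1) = C(29, 8) = 4292145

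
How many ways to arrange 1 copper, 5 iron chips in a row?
6! / (1! × 5!) = 6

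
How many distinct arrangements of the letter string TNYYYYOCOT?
10! / (4! × 2! × 2! × 1! × 1!) = 37800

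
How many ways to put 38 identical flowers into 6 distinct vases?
C(38+6-1, 6-1) = C(43, 5) = 962598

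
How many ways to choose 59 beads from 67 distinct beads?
C(67,59) = 67!/(59!×8!) = 6522361560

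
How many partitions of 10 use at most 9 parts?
By conjugation, equals partitions of 10 into parts ≤ 9. Let r_j(i) = number of partitions of i into parts ≤ j, for i = 0..10. r_1(i) = 1 for all i; r_j(i) = r_{j-1}(i) + r_j(i-j). Rows j = 2..9: ≤2: 1 1 2 2 3 3 4 4 5 5 6; ≤3: 1 1 2 3 4 5 7 8 10 12 14; ≤4: 1 1 2 3 5 6 9 11 15 18 23; ≤5: 1 1 2 3 5 7 10 13 18 23 30; ≤6: 1 1 2 3 5 7 11 14 20 26 35; ≤7: 1 1 2 3 5 7 11 15 21 28 38; ≤8: 1 1 2 3 5 7 11 15 22 29 40; ≤9: 1 1 2 3 5 7 11 15 22 30 41. r_9(10) = 41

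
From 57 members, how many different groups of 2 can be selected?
C(57,2) = 57!/(2!×55!) = 1596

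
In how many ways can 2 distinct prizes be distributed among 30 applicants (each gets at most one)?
P(30,2) = 30!/(30-2)! = 870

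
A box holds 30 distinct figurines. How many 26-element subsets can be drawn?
C(30,26) = 30!/(26!×4!) = 27405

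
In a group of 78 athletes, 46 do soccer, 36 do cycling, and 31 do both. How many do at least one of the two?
|A∪B| = |A| + |B| - |A∩B| = 46 + 36 - 31 = 51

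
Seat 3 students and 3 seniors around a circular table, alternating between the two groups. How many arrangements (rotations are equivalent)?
Fix one of the students: (3-1)! ways for the remaining students, × 3! ways for the seniors = 2 × 6 = 12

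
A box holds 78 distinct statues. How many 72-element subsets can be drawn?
C(78,72) = 78!/(72!×6!) = 256851595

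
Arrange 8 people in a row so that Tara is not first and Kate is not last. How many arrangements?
By inclusion-exclusion: 8! - 2×(8-1)! + (8-2)! = 40320 - 10080 + 720 = 30960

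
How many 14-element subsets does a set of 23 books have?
C(23,14) = 23!/(14!×9!) = 817190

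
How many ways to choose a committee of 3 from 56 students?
C(56,3) = 56!/(3!×53!) = 27720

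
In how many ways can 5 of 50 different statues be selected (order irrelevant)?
C(50,5) = 50!/(5!×45!) = 2118760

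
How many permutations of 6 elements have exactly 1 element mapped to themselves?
Choose the 1 fixed point C(6,1) = 6, derange the rest: !5 = Σ_{j=0}^{5} (-1)^j·5!/j! = 120 - 120 + 60 - 20 + 5 - 1 = 44. Product = 6 × 44 = 264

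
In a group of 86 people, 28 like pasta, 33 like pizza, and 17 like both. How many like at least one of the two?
|A∪B| = |A| + |B| - |A∩B| = 28 + 33 - 17 = 44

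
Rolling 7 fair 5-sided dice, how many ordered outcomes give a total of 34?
Coefficient of x^34 in (x + x² + ... + x^5)^7. By inclusion-exclusion on dice exceeding 5: Σ_j (-1)^j C(7,j)·C(34-1-5j, 6) = C(7,0)·C(33,6) - C(7,1)·C(28,6) + C(7,2)·C(23,6) - C(7,3)·C(18,6) + C(7,4)·C(13,6) - C(7,5)·C(8,6) = 1·1107568 - 7·376740 + 21·100947 - 35·18564 + 35·1716 - 21·28 = 7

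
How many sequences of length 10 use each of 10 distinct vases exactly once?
10! = 3628800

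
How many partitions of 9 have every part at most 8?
Let r_j(i) = number of partitions of i into parts ≤ j, for i = 0..9. r_1(i) = 1 for all i; r_j(i) = r_{j-1}(i) + r_j(i-j). Rows j = 2..8: ≤2: 1 1 2 2 3 3 4 4 5 5; ≤3: 1 1 2 3 4 5 7 8 10 12; ≤4: 1 1 2 3 5 6 9 11 15 18; ≤5: 1 1 2 3 5 7 10 13 18 23; ≤6: 1 1 2 3 5 7 11 14 20 26; ≤7: 1 1 2 3 5 7 11 15 21 28; ≤8: 1 1 2 3 5 7 11 15 22 29. r_8(9) = 29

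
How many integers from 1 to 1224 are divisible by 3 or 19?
⌊1224/3⌋ + ⌊1224/19⌋ - ⌊1224/57⌋ = 408 + 64 - 21 = 451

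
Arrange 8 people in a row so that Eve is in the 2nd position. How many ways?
Fix one position: (8-1)! = 5040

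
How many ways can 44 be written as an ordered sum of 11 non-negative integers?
C(44+11-1, 11-1) = C(54, 10) = 23930713170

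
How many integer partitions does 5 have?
Pentagonal recurrence p(n) = p(n-1) + p(n-2) - p(n-5) - p(n-7) + p(n-12) + p(n-15) - ... gives p(0..4) = 1, 1, 2, 3, 5. p(5) = p(4) + p(3) - p(0) = 5 + 3 - 1 = 7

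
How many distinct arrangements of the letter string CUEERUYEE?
9! / (1! × 1! × 1! × 2! × 4!) = 7560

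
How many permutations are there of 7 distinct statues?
7! = 5040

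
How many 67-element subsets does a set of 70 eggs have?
C(70,67) = 70!/(67!×3!) = 54740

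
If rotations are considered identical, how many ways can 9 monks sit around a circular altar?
Circular: fix one position, arrange the rest. (9-1)! = 40320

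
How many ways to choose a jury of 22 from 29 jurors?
C(29,22) = 29!/(22!×7!) = 1560780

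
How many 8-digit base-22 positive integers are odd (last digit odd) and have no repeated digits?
Last∈{1,3,5,7,9,11,13,15,17,19,21}. Last=0: 0. Last nonzero: 11×20×P(20,6) = 6139584000. Total = 6139584000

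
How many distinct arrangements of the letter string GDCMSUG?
7! / (1! × 1! × 1! × 2! × 1! × 1!) = 2520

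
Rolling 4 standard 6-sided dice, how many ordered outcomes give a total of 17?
Coefficient of x^17 in (x + x² + ... + x^6)^4. By inclusion-exclusion on dice exceeding 6: Σ_j (-1)^j C(4,j)·C(17-1-6j, 3) = C(4,0)·C(16,3) - C(4,1)·C(10,3) + C(4,2)·C(4,3) = 1·560 - 4·120 + 6·4 = 104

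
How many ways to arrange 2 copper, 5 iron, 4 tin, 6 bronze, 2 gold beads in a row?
19! / (2! × 5! × 4! × 6! × 2!) = 14665931280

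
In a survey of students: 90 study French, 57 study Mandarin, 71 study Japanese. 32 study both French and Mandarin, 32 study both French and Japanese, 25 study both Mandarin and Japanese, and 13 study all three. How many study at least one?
|A∪B∪C| = 90+57+71-32-32-25+13 = 142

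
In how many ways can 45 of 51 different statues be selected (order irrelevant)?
C(51,45) = 51!/(45!×6!) = 18009460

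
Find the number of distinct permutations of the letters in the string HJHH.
4! / (1! × 3!) = 4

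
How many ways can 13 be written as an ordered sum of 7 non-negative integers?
C(13+7-1, 7-1) = C(19, 6) = 27132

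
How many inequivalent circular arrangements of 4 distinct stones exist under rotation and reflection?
(4-1)!/2 = 6/2 = 3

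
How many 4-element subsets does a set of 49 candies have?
C(49,4) = 49!/(4!×45!) = 211876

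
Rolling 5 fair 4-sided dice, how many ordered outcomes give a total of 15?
Coefficient of x^15 in (x + x² + ... + x^4)^5. By inclusion-exclusion on dice exceeding 4: Σ_j (-1)^j C(5,j)·C(15-1-4j, 4) = C(5,0)·C(14,4) - C(5,1)·C(10,4) + C(5,2)·C(6,4) = 1·1001 - 5·210 + 10·15 = 101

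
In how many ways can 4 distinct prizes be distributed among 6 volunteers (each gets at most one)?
P(6,4) = 6!/(6-4)! = 360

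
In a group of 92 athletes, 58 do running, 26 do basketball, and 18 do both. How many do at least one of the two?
|A∪B| = |A| + |B| - |A∩B| = 58 + 26 - 18 = 66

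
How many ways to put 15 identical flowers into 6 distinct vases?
C(15+6-1, 6-1) = C(20, 5) = 15504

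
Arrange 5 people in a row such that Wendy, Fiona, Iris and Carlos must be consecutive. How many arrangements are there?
Treat the 4 as one block: (5-4+1)! × 4! = 2 × 24 = 48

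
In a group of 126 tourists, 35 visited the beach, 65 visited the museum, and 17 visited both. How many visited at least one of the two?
|A∪B| = |A| + |B| - |A∩B| = 35 + 65 - 17 = 83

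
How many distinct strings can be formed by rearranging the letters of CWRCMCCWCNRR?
12! / (3! × 1! × 1! × 2! × 5!) = 332640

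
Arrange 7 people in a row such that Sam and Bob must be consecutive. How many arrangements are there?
Treat the 2 as one block: (7-2+1)! × 2! = 720 × 2 = 1440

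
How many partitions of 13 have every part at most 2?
Let r_j(i) = number of partitions of i into parts ≤ j, for i = 0..13. r_1(i) = 1 for all i; r_j(i) = r_{j-1}(i) + r_j(i-j). Rows j = 2..2: ≤2: 1 1 2 2 3 3 4 4 5 5 6 6 7 7. r_2(13) = 7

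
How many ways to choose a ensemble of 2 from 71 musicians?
C(71,2) = 71!/(2!×69!) = 2485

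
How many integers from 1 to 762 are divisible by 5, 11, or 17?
⌊762/5⌋+⌊762/11⌋+⌊762/17⌋ - ⌊762/55⌋-⌊762/85⌋-⌊762/187⌋ + ⌊762/935⌋ = 152+69+44 - 13-8-4 + 0 = 240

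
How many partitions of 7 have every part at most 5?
Let r_j(i) = number of partitions of i into parts ≤ j, for i = 0..7. r_1(i) = 1 for all i; r_j(i) = r_{j-1}(i) + r_j(i-j). Rows j = 2..5: ≤2: 1 1 2 2 3 3 4 4; ≤3: 1 1 2 3 4 5 7 8; ≤4: 1 1 2 3 5 6 9 11; ≤5: 1 1 2 3 5 7 10 13. r_5(7) = 13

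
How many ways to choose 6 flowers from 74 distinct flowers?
C(74,6) = 74!/(6!×68!) = 185250786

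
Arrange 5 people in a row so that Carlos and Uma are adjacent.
Treat as block: (5-1)! × 2! = 24 × 2 = 48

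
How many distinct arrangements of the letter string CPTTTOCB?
8! / (1! × 2! × 1! × 1! × 3!) = 3360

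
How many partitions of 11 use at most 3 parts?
By conjugation, equals partitions of 11 into parts ≤ 3. Let r_j(i) = number of partitions of i into parts ≤ j, for i = 0..11. r_1(i) = 1 for all i; r_j(i) = r_{j-1}(i) + r_j(i-j). Rows j = 2..3: ≤2: 1 1 2 2 3 3 4 4 5 5 6 6; ≤3: 1 1 2 3 4 5 7 8 10 12 14 16. r_3(11) = 16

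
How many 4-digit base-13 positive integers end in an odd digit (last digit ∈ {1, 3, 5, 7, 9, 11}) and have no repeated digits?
Last∈{1,3,5,7,9,11}. Last=0: 0. Last nonzero: 6×11×P(11,2) = 7260. Total = 7260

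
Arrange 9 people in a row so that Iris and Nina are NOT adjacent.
Total - adjacent = 9! - (9-1)!×2 = 362880 - 80640 = 282240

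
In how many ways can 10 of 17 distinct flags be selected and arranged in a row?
P(17,10) = 17!/(17-10)! = 70572902400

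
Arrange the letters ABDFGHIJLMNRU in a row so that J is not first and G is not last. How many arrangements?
By inclusion-exclusion: 13! - 2×(13-1)! + (13-2)! = 6227020800 - 958003200 + 39916800 = 5308934400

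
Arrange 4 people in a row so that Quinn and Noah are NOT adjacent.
Total - adjacent = 4! - (4-1)!×2 = 24 - 12 = 12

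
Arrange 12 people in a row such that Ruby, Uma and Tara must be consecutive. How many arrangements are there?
Treat the 3 as one block: (12-3+1)! × 3! = 3628800 × 6 = 21772800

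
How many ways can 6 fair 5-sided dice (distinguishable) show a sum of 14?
Coefficient of x^14 in (x + x² + ... + x^5)^6. By inclusion-exclusion on dice exceeding 5: Σ_j (-1)^j C(6,j)·C(14-1-5j, 5) = C(6,0)·C(13,5) - C(6,1)·C(8,5) = 1·1287 - 6·56 = 951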